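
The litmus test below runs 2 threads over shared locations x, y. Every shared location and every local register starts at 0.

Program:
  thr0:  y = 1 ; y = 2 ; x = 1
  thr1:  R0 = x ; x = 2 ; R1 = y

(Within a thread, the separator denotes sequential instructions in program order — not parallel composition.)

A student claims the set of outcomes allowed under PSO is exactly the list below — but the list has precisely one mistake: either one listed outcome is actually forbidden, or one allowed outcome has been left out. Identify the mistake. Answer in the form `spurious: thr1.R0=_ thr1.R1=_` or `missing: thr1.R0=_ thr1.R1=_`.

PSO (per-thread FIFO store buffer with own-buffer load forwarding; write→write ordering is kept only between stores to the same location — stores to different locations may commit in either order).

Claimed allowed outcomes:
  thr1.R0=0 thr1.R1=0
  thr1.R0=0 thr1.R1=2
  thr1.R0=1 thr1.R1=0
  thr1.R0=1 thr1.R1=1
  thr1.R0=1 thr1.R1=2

outcome vector order: (thr1.R0,thr1.R1)
[PSO] allowed = {00, 01, 02, 10, 11, 12}
PSO∖claimed = {01}

missing: thr1.R0=0 thr1.R1=1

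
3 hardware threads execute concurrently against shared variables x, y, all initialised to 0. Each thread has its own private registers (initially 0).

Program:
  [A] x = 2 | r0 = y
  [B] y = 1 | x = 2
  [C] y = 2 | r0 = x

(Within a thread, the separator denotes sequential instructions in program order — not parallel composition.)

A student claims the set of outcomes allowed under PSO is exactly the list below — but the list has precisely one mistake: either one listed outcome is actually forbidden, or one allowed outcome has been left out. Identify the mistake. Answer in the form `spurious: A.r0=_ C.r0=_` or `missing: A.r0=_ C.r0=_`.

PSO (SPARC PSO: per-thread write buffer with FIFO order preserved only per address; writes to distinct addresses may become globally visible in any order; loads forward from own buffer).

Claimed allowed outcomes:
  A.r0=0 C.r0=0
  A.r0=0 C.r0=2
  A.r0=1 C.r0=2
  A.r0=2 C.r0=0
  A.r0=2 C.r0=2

outcome vector order: (A.r0,C.r0)
under PSO → (0,0); (0,2); (1,0); (1,2); (2,0); (2,2)
PSO∖claimed = {(1,0)}

missing: A.r0=1 C.r0=0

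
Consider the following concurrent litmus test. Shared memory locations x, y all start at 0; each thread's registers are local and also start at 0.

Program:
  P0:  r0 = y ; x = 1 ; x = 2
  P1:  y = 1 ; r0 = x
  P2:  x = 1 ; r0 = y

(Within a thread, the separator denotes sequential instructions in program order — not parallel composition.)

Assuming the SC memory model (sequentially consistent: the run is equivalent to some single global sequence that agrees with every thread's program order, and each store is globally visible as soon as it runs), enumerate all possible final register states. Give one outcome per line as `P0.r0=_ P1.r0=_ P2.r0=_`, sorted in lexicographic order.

P0.r0=0 P1.r0=0 P2.r0=1
P0.r0=0 P1.r0=1 P2.r0=0
P0.r0=0 P1.r0=1 P2.r0=1
P0.r0=0 P1.r0=2 P2.r0=0
P0.r0=0 P1.r0=2 P2.r0=1
P0.r0=1 P1.r0=0 P2.r0=1
P0.r0=1 P1.r0=1 P2.r0=0
P0.r0=1 P1.r0=1 P2.r0=1
P0.r0=1 P1.r0=2 P2.r0=0
P0.r0=1 P1.r0=2 P2.r0=1

outcome vector order: (P0.r0,P1.r0,P2.r0)
|SC outcomes| = 10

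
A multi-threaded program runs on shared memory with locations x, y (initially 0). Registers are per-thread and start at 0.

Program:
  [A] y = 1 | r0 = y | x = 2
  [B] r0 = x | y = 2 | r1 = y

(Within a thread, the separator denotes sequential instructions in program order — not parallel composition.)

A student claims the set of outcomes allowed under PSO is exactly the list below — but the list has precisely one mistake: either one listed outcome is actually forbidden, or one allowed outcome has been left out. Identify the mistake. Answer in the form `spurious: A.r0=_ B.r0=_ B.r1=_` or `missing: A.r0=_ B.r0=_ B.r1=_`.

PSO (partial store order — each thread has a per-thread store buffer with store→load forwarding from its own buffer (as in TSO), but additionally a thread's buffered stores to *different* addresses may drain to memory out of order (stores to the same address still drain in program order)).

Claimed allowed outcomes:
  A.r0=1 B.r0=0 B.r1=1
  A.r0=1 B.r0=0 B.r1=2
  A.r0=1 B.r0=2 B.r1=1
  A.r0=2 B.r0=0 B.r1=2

outcome vector order: (A.r0,B.r0,B.r1)
under PSO → 101 102 121 122 202
PSO∖claimed = {122}

missing: A.r0=1 B.r0=2 B.r1=2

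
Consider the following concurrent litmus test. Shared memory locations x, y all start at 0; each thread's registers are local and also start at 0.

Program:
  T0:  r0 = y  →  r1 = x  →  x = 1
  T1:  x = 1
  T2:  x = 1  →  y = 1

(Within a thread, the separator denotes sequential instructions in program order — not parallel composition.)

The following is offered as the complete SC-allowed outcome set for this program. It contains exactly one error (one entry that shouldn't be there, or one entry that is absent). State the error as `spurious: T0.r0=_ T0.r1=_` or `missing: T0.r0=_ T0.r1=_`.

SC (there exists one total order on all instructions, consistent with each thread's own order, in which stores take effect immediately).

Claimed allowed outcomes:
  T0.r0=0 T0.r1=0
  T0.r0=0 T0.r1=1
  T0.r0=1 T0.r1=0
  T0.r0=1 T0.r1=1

outcome vector order: (T0.r0,T0.r1)
SC: 3 outcomes — {(0,0), (0,1), (1,1)}
claimed∖SC = {(1,0)}

spurious: T0.r0=1 T0.r1=0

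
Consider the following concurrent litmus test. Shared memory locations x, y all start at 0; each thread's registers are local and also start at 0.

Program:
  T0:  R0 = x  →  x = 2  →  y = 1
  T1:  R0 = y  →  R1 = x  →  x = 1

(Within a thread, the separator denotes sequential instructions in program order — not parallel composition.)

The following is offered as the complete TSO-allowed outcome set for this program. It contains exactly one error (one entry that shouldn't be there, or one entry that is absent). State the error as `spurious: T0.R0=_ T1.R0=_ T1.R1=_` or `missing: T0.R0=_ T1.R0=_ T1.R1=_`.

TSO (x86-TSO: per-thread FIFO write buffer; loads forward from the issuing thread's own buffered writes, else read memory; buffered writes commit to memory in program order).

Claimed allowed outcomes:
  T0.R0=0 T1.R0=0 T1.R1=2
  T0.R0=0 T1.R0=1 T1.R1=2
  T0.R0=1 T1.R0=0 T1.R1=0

outcome vector order: (T0.R0,T1.R0,T1.R1)
TSO: 4 outcomes — {0/0/0 0/0/2 0/1/2 1/0/0}
TSO∖claimed = {0/0/0}

missing: T0.R0=0 T1.R0=0 T1.R1=0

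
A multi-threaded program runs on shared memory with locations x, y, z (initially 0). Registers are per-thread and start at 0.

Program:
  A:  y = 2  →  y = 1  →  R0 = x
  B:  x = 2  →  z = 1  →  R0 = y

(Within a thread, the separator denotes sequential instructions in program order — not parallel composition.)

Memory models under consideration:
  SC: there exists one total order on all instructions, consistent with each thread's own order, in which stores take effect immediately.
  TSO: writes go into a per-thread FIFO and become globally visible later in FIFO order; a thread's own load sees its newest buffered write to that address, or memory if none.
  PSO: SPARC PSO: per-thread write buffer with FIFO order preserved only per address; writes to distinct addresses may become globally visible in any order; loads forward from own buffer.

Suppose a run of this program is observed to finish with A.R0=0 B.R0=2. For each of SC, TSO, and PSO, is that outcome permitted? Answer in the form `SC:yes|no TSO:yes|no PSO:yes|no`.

outcome vector order: (A.R0,B.R0)
SC (4): (0,1) (2,0) (2,1) (2,2)
TSO (6): (0,0) (0,1) (0,2) (2,0) (2,1) (2,2)
PSO (6): (0,0) (0,1) (0,2) (2,0) (2,1) (2,2)
target (0,2) ∈ {TSO,PSO}

SC:no TSO:yes PSO:yes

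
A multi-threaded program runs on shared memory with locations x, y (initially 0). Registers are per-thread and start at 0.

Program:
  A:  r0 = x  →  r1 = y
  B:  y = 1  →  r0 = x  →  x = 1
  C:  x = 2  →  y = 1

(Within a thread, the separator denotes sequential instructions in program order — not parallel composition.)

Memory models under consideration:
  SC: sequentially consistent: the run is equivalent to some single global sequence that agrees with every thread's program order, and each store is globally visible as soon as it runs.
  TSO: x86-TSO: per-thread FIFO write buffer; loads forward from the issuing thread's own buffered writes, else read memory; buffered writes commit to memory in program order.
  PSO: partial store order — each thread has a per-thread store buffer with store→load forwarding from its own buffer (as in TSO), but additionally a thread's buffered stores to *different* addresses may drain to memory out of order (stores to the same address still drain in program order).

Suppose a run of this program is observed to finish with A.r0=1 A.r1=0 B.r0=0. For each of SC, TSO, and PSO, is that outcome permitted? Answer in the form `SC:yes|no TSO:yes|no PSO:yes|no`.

outcome vector order: (A.r0,A.r1,B.r0)
[SC] allowed = {0/0/0 0/0/2 0/1/0 0/1/2 1/1/0 1/1/2 2/0/2 2/1/0 2/1/2}
[TSO] allowed = {0/0/0 0/0/2 0/1/0 0/1/2 1/1/0 1/1/2 2/0/0 2/0/2 2/1/0 2/1/2}
[PSO] allowed = {0/0/0 0/0/2 0/1/0 0/1/2 1/0/0 1/0/2 1/1/0 1/1/2 2/0/0 2/0/2 2/1/0 2/1/2}
target 1/0/0 ∈ {PSO}

SC:no TSO:no PSO:yes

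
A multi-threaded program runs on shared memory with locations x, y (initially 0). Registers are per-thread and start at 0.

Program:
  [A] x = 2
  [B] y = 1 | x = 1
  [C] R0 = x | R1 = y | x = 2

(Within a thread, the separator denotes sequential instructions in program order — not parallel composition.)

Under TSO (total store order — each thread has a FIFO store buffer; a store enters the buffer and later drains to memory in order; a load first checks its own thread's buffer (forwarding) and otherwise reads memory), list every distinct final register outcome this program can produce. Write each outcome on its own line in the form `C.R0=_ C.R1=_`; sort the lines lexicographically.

C.R0=0 C.R1=0
C.R0=0 C.R1=1
C.R0=1 C.R1=1
C.R0=2 C.R1=0
C.R0=2 C.R1=1

outcome vector order: (C.R0,C.R1)
|TSO outcomes| = 5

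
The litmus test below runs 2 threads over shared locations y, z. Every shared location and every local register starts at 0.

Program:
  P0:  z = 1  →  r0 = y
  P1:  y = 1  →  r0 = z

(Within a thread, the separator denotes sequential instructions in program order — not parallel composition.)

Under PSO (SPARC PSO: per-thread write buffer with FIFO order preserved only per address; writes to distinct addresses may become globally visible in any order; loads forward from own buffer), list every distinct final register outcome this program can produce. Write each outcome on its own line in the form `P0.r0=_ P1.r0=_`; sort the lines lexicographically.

outcome vector order: (P0.r0,P1.r0)
|PSO outcomes| = 4

P0.r0=0 P1.r0=0
P0.r0=0 P1.r0=1
P0.r0=1 P1.r0=0
P0.r0=1 P1.r0=1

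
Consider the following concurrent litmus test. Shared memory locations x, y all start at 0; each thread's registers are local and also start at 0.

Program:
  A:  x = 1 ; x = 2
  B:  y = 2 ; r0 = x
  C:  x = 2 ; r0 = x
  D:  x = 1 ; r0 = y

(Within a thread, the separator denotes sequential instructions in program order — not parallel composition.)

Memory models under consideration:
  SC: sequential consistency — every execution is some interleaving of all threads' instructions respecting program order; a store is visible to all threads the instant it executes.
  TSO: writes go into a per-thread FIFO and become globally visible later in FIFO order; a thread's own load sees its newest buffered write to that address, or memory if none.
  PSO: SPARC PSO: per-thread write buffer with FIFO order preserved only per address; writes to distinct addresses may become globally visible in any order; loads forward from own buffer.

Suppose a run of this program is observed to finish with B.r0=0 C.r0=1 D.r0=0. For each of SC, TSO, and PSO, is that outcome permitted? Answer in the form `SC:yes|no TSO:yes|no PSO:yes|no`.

outcome vector order: (B.r0,C.r0,D.r0)
SC: 10 outcomes — {(0,1,2) (0,2,2) (1,1,0) (1,1,2) (1,2,0) (1,2,2) (2,1,0) (2,1,2) (2,2,0) (2,2,2)}
TSO: 12 outcomes — {(0,1,0) (0,1,2) (0,2,0) (0,2,2) (1,1,0) (1,1,2) (1,2,0) (1,2,2) (2,1,0) (2,1,2) (2,2,0) (2,2,2)}
PSO: 12 outcomes — {(0,1,0) (0,1,2) (0,2,0) (0,2,2) (1,1,0) (1,1,2) (1,2,0) (1,2,2) (2,1,0) (2,1,2) (2,2,0) (2,2,2)}
target (0,1,0) ∈ {TSO,PSO}

SC:no TSO:yes PSO:yes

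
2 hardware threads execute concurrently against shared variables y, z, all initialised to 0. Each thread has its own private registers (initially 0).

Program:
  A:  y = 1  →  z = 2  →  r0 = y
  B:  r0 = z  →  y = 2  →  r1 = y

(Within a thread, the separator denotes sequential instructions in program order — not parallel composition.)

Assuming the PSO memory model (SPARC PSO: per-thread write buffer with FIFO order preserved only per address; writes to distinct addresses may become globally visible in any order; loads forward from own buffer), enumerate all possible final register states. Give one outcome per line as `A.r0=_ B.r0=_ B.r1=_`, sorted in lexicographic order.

outcome vector order: (A.r0,B.r0,B.r1)
|PSO outcomes| = 6

A.r0=1 B.r0=0 B.r1=1
A.r0=1 B.r0=0 B.r1=2
A.r0=1 B.r0=2 B.r1=1
A.r0=1 B.r0=2 B.r1=2
A.r0=2 B.r0=0 B.r1=2
A.r0=2 B.r0=2 B.r1=2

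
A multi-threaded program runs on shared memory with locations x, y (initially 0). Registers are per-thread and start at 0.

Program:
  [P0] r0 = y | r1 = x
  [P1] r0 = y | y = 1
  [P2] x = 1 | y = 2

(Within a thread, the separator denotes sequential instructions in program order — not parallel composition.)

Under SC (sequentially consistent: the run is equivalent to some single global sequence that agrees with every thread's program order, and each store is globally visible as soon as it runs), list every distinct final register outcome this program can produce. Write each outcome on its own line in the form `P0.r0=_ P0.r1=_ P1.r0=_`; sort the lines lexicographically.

outcome vector order: (P0.r0,P0.r1,P1.r0)
|SC outcomes| = 9

P0.r0=0 P0.r1=0 P1.r0=0
P0.r0=0 P0.r1=0 P1.r0=2
P0.r0=0 P0.r1=1 P1.r0=0
P0.r0=0 P0.r1=1 P1.r0=2
P0.r0=1 P0.r1=0 P1.r0=0
P0.r0=1 P0.r1=1 P1.r0=0
P0.r0=1 P0.r1=1 P1.r0=2
P0.r0=2 P0.r1=1 P1.r0=0
P0.r0=2 P0.r1=1 P1.r0=2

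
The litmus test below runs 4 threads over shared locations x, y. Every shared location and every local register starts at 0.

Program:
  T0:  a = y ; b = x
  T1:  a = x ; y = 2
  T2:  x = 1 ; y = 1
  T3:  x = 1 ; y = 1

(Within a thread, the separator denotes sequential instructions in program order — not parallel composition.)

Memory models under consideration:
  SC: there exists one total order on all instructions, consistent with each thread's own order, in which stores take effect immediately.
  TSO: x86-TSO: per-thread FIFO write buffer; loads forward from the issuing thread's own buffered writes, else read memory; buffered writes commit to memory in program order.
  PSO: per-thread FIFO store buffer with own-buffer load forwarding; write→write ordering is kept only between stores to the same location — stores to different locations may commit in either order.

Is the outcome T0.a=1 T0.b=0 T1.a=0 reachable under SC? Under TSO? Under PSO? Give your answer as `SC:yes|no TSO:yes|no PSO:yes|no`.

SC:no TSO:no PSO:yes

outcome vector order: (T0.a,T0.b,T1.a)
under SC → (0,0,0) (0,0,1) (0,1,0) (0,1,1) (1,1,0) (1,1,1) (2,0,0) (2,1,0) (2,1,1)
under TSO → (0,0,0) (0,0,1) (0,1,0) (0,1,1) (1,1,0) (1,1,1) (2,0,0) (2,1,0) (2,1,1)
under PSO → (0,0,0) (0,0,1) (0,1,0) (0,1,1) (1,0,0) (1,0,1) (1,1,0) (1,1,1) (2,0,0) (2,1,0) (2,1,1)
target (1,0,0) ∈ {PSO}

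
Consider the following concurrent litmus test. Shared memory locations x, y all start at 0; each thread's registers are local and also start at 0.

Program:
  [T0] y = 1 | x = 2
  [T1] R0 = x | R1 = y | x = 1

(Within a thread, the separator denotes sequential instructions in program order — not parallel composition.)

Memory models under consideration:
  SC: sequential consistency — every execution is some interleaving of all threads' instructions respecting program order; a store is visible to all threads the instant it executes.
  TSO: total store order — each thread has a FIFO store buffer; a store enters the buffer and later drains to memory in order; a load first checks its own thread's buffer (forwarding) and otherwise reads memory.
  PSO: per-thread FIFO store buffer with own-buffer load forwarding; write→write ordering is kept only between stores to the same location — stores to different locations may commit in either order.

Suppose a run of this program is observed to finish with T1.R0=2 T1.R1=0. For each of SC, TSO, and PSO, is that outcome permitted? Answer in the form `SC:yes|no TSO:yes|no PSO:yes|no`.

outcome vector order: (T1.R0,T1.R1)
[SC] allowed = {00 01 21}
[TSO] allowed = {00 01 21}
[PSO] allowed = {00 01 20 21}
target 20 ∈ {PSO}

SC:no TSO:no PSO:yes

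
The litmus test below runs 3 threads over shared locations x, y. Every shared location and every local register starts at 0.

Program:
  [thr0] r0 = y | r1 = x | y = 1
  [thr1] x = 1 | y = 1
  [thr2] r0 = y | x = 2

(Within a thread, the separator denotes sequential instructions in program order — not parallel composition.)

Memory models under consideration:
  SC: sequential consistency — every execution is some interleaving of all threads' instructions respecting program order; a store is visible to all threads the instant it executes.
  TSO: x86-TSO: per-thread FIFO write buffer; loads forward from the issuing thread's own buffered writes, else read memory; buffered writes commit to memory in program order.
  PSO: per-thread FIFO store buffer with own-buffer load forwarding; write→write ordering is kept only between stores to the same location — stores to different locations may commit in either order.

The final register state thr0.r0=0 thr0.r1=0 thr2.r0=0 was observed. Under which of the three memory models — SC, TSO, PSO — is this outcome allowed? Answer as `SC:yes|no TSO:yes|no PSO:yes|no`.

outcome vector order: (thr0.r0,thr0.r1,thr2.r0)
[SC] allowed = {(0,0,0); (0,0,1); (0,1,0); (0,1,1); (0,2,0); (0,2,1); (1,1,0); (1,1,1); (1,2,0); (1,2,1)}
[TSO] allowed = {(0,0,0); (0,0,1); (0,1,0); (0,1,1); (0,2,0); (0,2,1); (1,1,0); (1,1,1); (1,2,0); (1,2,1)}
[PSO] allowed = {(0,0,0); (0,0,1); (0,1,0); (0,1,1); (0,2,0); (0,2,1); (1,0,0); (1,0,1); (1,1,0); (1,1,1); (1,2,0); (1,2,1)}
target (0,0,0) ∈ {SC,TSO,PSO}

SC:yes TSO:yes PSO:yes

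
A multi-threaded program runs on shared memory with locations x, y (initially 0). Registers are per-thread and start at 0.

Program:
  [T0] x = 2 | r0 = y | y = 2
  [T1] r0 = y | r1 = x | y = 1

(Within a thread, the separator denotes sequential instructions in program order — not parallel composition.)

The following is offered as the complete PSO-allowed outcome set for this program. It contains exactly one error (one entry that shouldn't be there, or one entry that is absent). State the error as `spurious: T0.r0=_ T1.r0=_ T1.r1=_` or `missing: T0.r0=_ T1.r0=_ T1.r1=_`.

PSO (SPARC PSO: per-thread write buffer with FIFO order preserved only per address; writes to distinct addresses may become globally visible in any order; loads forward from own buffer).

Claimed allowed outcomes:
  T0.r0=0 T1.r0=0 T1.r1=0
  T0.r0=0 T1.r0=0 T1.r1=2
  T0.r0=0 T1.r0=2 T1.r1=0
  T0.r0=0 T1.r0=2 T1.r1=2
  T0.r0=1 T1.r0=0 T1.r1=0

missing: T0.r0=1 T1.r0=0 T1.r1=2

outcome vector order: (T0.r0,T1.r0,T1.r1)
[PSO] allowed = {(0,0,0), (0,0,2), (0,2,0), (0,2,2), (1,0,0), (1,0,2)}
PSO∖claimed = {(1,0,2)}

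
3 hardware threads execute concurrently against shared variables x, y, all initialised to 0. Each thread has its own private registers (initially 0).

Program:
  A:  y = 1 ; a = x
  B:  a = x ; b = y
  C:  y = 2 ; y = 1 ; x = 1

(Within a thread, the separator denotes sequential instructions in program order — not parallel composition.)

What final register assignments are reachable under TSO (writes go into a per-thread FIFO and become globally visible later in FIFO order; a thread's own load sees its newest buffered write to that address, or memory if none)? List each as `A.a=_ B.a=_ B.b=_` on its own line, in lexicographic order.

outcome vector order: (A.a,B.a,B.b)
|TSO outcomes| = 8

A.a=0 B.a=0 B.b=0
A.a=0 B.a=0 B.b=1
A.a=0 B.a=0 B.b=2
A.a=0 B.a=1 B.b=1
A.a=1 B.a=0 B.b=0
A.a=1 B.a=0 B.b=1
A.a=1 B.a=0 B.b=2
A.a=1 B.a=1 B.b=1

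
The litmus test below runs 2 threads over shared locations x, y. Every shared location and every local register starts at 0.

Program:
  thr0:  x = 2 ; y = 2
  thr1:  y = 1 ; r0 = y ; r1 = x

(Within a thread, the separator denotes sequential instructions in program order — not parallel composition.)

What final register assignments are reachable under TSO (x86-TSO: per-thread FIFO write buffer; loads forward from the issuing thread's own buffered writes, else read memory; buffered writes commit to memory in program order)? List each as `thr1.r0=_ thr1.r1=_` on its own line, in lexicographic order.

outcome vector order: (thr1.r0,thr1.r1)
|TSO outcomes| = 3

thr1.r0=1 thr1.r1=0
thr1.r0=1 thr1.r1=2
thr1.r0=2 thr1.r1=2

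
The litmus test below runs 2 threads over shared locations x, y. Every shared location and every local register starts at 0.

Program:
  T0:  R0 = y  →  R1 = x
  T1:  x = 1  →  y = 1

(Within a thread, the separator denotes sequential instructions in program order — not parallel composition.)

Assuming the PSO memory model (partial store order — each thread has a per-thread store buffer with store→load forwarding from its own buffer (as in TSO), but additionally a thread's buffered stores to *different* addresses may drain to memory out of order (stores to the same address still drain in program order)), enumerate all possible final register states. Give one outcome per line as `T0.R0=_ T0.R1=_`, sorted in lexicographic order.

outcome vector order: (T0.R0,T0.R1)
|PSO outcomes| = 4

T0.R0=0 T0.R1=0
T0.R0=0 T0.R1=1
T0.R0=1 T0.R1=0
T0.R0=1 T0.R1=1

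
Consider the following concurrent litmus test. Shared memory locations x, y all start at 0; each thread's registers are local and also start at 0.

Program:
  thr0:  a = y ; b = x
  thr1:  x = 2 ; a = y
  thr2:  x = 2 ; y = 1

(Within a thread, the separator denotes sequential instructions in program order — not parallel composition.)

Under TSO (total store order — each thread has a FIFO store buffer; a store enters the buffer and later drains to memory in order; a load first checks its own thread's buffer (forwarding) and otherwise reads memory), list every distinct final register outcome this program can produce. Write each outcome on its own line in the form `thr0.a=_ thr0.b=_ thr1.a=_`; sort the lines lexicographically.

thr0.a=0 thr0.b=0 thr1.a=0
thr0.a=0 thr0.b=0 thr1.a=1
thr0.a=0 thr0.b=2 thr1.a=0
thr0.a=0 thr0.b=2 thr1.a=1
thr0.a=1 thr0.b=2 thr1.a=0
thr0.a=1 thr0.b=2 thr1.a=1

outcome vector order: (thr0.a,thr0.b,thr1.a)
|TSO outcomes| = 6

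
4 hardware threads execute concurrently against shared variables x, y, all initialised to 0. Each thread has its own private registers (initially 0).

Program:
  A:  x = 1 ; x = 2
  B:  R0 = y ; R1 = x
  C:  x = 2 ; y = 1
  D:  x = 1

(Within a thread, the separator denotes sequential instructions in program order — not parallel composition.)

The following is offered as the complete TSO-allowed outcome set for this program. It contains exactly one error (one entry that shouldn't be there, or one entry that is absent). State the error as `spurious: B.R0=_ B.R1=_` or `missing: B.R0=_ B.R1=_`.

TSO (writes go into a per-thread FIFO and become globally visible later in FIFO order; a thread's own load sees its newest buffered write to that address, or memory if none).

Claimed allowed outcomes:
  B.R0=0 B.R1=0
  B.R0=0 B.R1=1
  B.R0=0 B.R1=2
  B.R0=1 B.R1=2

outcome vector order: (B.R0,B.R1)
under TSO → (0,0); (0,1); (0,2); (1,1); (1,2)
TSO∖claimed = {(1,1)}

missing: B.R0=1 B.R1=1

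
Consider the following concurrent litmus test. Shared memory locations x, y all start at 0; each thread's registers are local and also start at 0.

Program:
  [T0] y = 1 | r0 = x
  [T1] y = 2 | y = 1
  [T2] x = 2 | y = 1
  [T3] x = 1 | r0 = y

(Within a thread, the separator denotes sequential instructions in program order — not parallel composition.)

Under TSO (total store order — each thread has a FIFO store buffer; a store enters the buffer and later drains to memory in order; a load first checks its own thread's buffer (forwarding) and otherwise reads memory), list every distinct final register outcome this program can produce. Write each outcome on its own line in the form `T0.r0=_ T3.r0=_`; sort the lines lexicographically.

T0.r0=0 T3.r0=0
T0.r0=0 T3.r0=1
T0.r0=0 T3.r0=2
T0.r0=1 T3.r0=0
T0.r0=1 T3.r0=1
T0.r0=1 T3.r0=2
T0.r0=2 T3.r0=0
T0.r0=2 T3.r0=1
T0.r0=2 T3.r0=2

outcome vector order: (T0.r0,T3.r0)
|TSO outcomes| = 9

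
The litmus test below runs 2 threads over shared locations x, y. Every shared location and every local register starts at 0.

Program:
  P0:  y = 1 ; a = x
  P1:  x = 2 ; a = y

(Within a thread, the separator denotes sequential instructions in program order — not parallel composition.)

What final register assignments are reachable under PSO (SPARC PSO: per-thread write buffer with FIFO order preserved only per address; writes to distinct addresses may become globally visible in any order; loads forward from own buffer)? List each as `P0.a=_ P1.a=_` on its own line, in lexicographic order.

outcome vector order: (P0.a,P1.a)
|PSO outcomes| = 4

P0.a=0 P1.a=0
P0.a=0 P1.a=1
P0.a=2 P1.a=0
P0.a=2 P1.a=1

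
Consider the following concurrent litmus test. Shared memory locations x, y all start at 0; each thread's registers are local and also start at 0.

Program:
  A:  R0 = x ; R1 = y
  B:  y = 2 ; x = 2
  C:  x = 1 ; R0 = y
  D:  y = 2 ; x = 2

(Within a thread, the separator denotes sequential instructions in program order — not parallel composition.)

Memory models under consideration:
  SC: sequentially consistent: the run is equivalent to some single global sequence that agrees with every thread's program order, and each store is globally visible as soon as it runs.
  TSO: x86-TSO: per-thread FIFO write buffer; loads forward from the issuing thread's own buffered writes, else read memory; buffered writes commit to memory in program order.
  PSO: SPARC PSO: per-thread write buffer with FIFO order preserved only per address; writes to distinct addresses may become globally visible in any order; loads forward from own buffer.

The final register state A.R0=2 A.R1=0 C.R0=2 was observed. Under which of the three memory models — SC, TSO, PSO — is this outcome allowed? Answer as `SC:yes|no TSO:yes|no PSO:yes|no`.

outcome vector order: (A.R0,A.R1,C.R0)
[SC] allowed = {000; 002; 020; 022; 100; 102; 120; 122; 220; 222}
[TSO] allowed = {000; 002; 020; 022; 100; 102; 120; 122; 220; 222}
[PSO] allowed = {000; 002; 020; 022; 100; 102; 120; 122; 200; 202; 220; 222}
target 202 ∈ {PSO}

SC:no TSO:no PSO:yes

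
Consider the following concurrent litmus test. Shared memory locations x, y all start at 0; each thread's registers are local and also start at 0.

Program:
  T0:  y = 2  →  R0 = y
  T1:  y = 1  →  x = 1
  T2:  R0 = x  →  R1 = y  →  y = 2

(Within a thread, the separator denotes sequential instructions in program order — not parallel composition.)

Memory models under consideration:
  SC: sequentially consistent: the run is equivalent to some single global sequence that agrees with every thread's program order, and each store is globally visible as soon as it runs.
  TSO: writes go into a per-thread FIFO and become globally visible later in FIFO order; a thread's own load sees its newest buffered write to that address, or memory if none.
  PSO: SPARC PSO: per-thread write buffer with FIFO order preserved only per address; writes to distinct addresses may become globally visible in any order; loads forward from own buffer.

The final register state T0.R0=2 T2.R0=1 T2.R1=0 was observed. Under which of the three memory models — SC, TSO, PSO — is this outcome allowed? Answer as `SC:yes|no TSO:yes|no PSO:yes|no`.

SC:no TSO:no PSO:yes

outcome vector order: (T0.R0,T2.R0,T2.R1)
SC (9): 100; 101; 102; 111; 200; 201; 202; 211; 212
TSO (9): 100; 101; 102; 111; 200; 201; 202; 211; 212
PSO (12): 100; 101; 102; 110; 111; 112; 200; 201; 202; 210; 211; 212
target 210 ∈ {PSO}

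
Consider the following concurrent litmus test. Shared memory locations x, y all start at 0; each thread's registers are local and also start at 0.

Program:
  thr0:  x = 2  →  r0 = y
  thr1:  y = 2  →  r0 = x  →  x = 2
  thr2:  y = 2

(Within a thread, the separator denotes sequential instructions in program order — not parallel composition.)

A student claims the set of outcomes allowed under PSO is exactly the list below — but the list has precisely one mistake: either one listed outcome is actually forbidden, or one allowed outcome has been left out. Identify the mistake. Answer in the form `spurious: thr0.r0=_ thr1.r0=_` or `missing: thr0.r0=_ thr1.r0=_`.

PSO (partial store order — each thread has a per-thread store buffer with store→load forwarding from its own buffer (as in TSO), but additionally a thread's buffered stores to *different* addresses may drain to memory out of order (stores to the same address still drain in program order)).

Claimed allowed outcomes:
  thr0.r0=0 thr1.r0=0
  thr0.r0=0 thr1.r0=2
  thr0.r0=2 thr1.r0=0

missing: thr0.r0=2 thr1.r0=2

outcome vector order: (thr0.r0,thr1.r0)
under PSO → (0,0); (0,2); (2,0); (2,2)
PSO∖claimed = {(2,2)}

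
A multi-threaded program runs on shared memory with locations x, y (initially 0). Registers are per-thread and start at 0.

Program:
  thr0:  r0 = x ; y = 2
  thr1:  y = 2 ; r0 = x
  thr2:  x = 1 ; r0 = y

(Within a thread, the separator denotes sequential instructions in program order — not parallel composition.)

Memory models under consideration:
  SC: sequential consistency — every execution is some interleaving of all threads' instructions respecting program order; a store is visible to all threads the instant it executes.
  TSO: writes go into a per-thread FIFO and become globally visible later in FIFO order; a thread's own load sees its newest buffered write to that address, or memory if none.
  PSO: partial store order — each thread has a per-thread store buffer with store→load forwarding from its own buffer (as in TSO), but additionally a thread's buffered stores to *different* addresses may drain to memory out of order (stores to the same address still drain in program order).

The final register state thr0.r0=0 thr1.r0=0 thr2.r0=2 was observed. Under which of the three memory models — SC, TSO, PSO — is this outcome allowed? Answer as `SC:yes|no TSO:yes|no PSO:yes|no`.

outcome vector order: (thr0.r0,thr1.r0,thr2.r0)
under SC → (0,0,2); (0,1,0); (0,1,2); (1,0,2); (1,1,0); (1,1,2)
under TSO → (0,0,0); (0,0,2); (0,1,0); (0,1,2); (1,0,0); (1,0,2); (1,1,0); (1,1,2)
under PSO → (0,0,0); (0,0,2); (0,1,0); (0,1,2); (1,0,0); (1,0,2); (1,1,0); (1,1,2)
target (0,0,2) ∈ {SC,TSO,PSO}

SC:yes TSO:yes PSO:yes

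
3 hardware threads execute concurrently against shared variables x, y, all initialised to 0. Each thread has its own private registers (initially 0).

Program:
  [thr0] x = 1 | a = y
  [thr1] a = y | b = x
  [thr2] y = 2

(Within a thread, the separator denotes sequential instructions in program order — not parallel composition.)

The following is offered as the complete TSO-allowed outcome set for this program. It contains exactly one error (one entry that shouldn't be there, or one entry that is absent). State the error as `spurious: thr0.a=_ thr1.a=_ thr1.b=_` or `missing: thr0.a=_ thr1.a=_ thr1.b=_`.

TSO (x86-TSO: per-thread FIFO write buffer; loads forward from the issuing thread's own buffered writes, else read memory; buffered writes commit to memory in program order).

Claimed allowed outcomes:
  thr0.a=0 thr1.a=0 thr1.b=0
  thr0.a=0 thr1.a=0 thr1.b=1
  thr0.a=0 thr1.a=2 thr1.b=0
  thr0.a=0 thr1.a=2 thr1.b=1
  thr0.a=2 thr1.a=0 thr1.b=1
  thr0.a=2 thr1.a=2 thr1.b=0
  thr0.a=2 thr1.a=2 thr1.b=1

outcome vector order: (thr0.a,thr1.a,thr1.b)
[TSO] allowed = {(0,0,0), (0,0,1), (0,2,0), (0,2,1), (2,0,0), (2,0,1), (2,2,0), (2,2,1)}
TSO∖claimed = {(2,0,0)}

missing: thr0.a=2 thr1.a=0 thr1.b=0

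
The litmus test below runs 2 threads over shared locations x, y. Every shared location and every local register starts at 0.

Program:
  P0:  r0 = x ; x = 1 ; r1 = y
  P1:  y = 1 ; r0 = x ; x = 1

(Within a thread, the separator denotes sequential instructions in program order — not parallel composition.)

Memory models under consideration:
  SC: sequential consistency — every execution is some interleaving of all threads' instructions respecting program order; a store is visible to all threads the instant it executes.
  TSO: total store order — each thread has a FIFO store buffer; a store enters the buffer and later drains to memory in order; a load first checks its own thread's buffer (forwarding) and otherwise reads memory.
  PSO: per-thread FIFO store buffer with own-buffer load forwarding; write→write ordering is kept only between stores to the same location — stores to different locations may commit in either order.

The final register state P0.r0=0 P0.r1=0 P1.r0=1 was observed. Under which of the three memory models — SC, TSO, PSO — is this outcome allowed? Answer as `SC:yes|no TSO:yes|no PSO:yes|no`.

outcome vector order: (P0.r0,P0.r1,P1.r0)
under SC → <0 0 1>, <0 1 0>, <0 1 1>, <1 1 0>
under TSO → <0 0 0>, <0 0 1>, <0 1 0>, <0 1 1>, <1 1 0>
under PSO → <0 0 0>, <0 0 1>, <0 1 0>, <0 1 1>, <1 0 0>, <1 1 0>
target <0 0 1> ∈ {SC,TSO,PSO}

SC:yes TSO:yes PSO:yes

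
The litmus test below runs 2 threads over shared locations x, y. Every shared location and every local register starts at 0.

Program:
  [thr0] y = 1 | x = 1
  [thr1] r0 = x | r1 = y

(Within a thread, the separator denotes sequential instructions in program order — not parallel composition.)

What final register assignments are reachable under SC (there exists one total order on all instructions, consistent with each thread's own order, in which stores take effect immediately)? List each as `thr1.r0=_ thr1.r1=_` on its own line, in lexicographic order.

thr1.r0=0 thr1.r1=0
thr1.r0=0 thr1.r1=1
thr1.r0=1 thr1.r1=1

outcome vector order: (thr1.r0,thr1.r1)
|SC outcomes| = 3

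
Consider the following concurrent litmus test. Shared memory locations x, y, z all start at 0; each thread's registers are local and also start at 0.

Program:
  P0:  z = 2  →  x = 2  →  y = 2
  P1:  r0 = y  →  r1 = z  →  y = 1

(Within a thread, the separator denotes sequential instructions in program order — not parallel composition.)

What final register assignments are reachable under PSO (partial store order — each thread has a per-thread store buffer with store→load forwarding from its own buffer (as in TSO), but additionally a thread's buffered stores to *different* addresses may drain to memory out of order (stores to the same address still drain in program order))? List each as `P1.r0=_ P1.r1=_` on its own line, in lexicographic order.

outcome vector order: (P1.r0,P1.r1)
|PSO outcomes| = 4

P1.r0=0 P1.r1=0
P1.r0=0 P1.r1=2
P1.r0=2 P1.r1=0
P1.r0=2 P1.r1=2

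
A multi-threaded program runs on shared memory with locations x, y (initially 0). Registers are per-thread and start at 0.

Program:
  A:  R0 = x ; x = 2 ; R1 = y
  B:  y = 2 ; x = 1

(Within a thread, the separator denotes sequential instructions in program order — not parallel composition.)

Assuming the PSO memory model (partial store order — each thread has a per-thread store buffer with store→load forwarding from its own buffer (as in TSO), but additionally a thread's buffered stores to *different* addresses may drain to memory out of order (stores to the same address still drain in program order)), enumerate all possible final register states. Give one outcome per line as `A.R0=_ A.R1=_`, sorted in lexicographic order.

A.R0=0 A.R1=0
A.R0=0 A.R1=2
A.R0=1 A.R1=0
A.R0=1 A.R1=2

outcome vector order: (A.R0,A.R1)
|PSO outcomes| = 4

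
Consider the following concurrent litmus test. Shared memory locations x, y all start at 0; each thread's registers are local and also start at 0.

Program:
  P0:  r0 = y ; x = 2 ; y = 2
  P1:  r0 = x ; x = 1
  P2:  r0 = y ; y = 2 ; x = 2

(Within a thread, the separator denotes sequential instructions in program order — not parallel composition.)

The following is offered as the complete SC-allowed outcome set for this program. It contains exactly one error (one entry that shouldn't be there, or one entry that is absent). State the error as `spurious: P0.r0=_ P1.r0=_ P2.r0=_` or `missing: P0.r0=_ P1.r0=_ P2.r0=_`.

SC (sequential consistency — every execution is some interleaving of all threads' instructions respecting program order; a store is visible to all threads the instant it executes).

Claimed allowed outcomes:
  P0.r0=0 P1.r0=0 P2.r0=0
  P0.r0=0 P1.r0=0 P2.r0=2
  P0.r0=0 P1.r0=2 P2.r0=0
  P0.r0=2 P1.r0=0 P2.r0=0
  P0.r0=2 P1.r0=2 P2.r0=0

missing: P0.r0=0 P1.r0=2 P2.r0=2

outcome vector order: (P0.r0,P1.r0,P2.r0)
[SC] allowed = {0/0/0; 0/0/2; 0/2/0; 0/2/2; 2/0/0; 2/2/0}
SC∖claimed = {0/2/2}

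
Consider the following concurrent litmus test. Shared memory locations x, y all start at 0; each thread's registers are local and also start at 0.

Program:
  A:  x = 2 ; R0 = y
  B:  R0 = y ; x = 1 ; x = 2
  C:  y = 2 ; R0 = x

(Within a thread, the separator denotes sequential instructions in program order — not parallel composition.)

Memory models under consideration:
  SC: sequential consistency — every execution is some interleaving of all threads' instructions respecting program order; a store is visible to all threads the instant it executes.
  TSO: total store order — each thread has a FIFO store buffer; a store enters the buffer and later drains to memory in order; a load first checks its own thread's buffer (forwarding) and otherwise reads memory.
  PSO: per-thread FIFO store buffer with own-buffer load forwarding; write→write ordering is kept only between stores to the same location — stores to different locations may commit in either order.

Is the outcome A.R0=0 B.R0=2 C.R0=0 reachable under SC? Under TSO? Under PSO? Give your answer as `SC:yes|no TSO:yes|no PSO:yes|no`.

outcome vector order: (A.R0,B.R0,C.R0)
SC (10): (0,0,1), (0,0,2), (0,2,1), (0,2,2), (2,0,0), (2,0,1), (2,0,2), (2,2,0), (2,2,1), (2,2,2)
TSO (12): (0,0,0), (0,0,1), (0,0,2), (0,2,0), (0,2,1), (0,2,2), (2,0,0), (2,0,1), (2,0,2), (2,2,0), (2,2,1), (2,2,2)
PSO (12): (0,0,0), (0,0,1), (0,0,2), (0,2,0), (0,2,1), (0,2,2), (2,0,0), (2,0,1), (2,0,2), (2,2,0), (2,2,1), (2,2,2)
target (0,2,0) ∈ {TSO,PSO}

SC:no TSO:yes PSO:yes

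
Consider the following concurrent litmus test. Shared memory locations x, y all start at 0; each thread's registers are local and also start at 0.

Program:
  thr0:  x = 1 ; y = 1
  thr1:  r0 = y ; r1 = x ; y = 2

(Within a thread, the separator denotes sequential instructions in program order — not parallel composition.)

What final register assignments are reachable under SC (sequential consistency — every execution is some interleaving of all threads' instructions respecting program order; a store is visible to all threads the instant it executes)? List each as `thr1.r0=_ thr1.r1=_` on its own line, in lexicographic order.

thr1.r0=0 thr1.r1=0
thr1.r0=0 thr1.r1=1
thr1.r0=1 thr1.r1=1

outcome vector order: (thr1.r0,thr1.r1)
|SC outcomes| = 3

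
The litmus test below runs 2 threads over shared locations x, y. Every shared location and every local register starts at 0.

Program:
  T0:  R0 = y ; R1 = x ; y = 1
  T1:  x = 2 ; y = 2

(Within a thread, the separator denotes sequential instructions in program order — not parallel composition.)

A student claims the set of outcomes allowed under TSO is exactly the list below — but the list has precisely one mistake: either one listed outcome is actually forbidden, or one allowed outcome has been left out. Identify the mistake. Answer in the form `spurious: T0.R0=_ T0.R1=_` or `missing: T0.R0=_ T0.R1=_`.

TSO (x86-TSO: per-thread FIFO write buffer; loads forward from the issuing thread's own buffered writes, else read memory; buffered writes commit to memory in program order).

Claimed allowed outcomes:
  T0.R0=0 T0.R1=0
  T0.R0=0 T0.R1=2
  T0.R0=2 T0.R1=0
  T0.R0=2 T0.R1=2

spurious: T0.R0=2 T0.R1=0

outcome vector order: (T0.R0,T0.R1)
under TSO → <0 0>, <0 2>, <2 2>
claimed∖TSO = {<2 0>}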